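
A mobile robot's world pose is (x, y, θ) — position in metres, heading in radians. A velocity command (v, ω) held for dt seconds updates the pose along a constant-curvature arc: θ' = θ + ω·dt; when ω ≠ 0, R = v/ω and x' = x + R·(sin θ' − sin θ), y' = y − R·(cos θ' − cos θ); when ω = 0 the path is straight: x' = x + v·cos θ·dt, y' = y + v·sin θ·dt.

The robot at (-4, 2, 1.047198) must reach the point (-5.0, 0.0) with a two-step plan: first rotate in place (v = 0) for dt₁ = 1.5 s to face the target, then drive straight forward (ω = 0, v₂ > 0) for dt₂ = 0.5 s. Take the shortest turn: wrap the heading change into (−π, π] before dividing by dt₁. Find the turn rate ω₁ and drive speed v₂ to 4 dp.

heading to target = atan2(0−2, -5−-4) = -2.0344
Δθ = wrap(-2.0344 − 1.0472) = -3.0816; ω₁ = Δθ/dt₁ = -2.0544
distance = √((-5−-4)² + (0−2)²) = 2.2361; v₂ = distance/dt₂ = 4.4721

ω₁ = -2.0544, v₂ = 4.4721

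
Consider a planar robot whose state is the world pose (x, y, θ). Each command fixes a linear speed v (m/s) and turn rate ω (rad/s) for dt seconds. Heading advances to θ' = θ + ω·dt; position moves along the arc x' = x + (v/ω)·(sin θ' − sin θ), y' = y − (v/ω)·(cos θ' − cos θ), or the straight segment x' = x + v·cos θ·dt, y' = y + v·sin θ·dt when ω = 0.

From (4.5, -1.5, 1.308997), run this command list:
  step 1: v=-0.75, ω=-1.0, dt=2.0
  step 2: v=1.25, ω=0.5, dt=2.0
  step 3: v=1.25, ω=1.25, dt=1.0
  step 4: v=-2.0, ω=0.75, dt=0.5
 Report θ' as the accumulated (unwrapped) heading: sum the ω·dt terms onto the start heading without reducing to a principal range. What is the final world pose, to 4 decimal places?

step 1: θ'=-0.6910 (R=0.7500) → pose (3.2976, -1.8838, -0.6910)
step 2: θ'=0.3090 (R=2.5000) → pose (5.6511, -2.3389, 0.3090)
step 3: θ'=1.5590 (R=1.0000) → pose (6.3469, -1.3981, 1.5590)
step 4: θ'=1.9340 (R=-2.6667) → pose (6.5207, -2.3769, 1.9340)

(6.5207, -2.3769, 1.9340)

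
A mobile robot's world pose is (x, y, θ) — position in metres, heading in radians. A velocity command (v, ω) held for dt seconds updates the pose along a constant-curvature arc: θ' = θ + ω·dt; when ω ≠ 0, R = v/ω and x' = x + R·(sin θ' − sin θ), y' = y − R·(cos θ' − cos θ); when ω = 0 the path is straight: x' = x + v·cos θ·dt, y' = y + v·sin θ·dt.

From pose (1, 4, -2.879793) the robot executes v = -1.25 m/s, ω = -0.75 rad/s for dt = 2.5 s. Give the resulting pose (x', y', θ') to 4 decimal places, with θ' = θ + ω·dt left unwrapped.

(3.0965, 2.3195, -4.7548)

θ' = -2.8798 + -0.75·2.5 = -4.7548
R = v/ω = -1.25/-0.75 = 1.6667
x' = 1 + 1.6667·(sin -4.7548 − sin -2.8798) = 3.0965
y' = 4 − 1.6667·(cos -4.7548 − cos -2.8798) = 2.3195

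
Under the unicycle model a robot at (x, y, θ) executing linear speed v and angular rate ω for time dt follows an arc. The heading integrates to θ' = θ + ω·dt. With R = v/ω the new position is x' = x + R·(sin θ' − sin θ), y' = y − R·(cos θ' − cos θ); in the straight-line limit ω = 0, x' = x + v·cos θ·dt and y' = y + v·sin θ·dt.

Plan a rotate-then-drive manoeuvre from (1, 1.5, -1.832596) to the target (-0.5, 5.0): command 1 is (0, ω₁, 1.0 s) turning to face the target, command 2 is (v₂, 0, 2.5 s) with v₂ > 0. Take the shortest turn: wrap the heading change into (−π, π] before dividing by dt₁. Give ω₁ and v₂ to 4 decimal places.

heading to target = atan2(5−1.5, -0.5−1) = 1.9757
Δθ = wrap(1.9757 − -1.8326) = -2.4749; ω₁ = Δθ/dt₁ = -2.4749
distance = √((-0.5−1)² + (5−1.5)²) = 3.8079; v₂ = distance/dt₂ = 1.5232

ω₁ = -2.4749, v₂ = 1.5232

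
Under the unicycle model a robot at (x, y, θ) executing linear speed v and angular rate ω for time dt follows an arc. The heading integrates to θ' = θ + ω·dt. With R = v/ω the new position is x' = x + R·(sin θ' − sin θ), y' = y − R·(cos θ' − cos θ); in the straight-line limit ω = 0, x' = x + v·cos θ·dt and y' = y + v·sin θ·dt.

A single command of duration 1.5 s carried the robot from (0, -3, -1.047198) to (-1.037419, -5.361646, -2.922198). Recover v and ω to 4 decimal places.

v = 2.0000, ω = -1.2500

Δθ = -2.922198 − -1.047198 = -1.875000
ω = Δθ/dt = -1.875000/1.5 = -1.2500
R = −Δy/(cos θ' − cos θ) = -1.6000
v = R·ω = -1.6000·-1.2500 = 2.0000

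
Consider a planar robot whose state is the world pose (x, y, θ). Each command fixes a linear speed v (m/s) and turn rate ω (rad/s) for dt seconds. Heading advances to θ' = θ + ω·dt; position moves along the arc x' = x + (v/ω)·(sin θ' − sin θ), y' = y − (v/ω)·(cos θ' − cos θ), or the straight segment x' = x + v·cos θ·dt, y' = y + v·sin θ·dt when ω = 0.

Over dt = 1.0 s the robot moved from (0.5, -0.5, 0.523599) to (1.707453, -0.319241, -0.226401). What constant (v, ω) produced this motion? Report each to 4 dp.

Δθ = -0.226401 − 0.523599 = -0.750000
ω = Δθ/dt = -0.750000/1.0 = -0.7500
R = Δx/(sin θ' − sin θ) = -1.6667
v = R·ω = -1.6667·-0.7500 = 1.2500

v = 1.2500, ω = -0.7500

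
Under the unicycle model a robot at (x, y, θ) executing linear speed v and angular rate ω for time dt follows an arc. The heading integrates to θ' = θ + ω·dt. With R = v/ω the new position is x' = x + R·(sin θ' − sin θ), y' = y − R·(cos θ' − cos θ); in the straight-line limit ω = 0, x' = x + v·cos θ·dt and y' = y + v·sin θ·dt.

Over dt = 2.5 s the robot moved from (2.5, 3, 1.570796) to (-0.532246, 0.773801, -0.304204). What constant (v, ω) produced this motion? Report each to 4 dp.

v = -1.7500, ω = -0.7500

Δθ = -0.304204 − 1.570796 = -1.875000
ω = Δθ/dt = -1.875000/2.5 = -0.7500
R = Δx/(sin θ' − sin θ) = 2.3333
v = R·ω = 2.3333·-0.7500 = -1.7500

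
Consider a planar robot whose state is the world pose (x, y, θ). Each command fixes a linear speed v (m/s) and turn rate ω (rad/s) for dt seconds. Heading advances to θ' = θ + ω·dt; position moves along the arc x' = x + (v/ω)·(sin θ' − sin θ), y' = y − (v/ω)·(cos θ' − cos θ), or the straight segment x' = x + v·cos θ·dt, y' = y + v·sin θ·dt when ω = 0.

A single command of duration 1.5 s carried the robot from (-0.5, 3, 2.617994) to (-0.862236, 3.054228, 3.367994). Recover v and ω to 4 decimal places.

v = 0.2500, ω = 0.5000

Δθ = 3.367994 − 2.617994 = 0.750000
ω = Δθ/dt = 0.750000/1.5 = 0.5000
R = Δx/(sin θ' − sin θ) = 0.5000
v = R·ω = 0.5000·0.5000 = 0.2500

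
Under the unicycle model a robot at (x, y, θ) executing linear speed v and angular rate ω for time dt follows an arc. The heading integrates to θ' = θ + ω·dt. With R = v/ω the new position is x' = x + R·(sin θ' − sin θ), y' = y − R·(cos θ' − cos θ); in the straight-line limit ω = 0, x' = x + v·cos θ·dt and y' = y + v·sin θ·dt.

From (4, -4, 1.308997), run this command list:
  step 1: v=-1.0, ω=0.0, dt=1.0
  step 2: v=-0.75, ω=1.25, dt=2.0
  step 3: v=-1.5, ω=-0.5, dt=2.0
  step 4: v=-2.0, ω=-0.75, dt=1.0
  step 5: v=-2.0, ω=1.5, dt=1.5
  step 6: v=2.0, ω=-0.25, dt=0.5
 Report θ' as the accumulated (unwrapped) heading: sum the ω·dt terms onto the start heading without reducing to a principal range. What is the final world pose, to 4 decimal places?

(10.9679, -7.1738, 4.1840)

step 1: θ'=1.3090 (straight) → pose (3.7412, -4.9659, 1.3090)
step 2: θ'=3.8090 (R=-0.6000) → pose (4.6921, -5.5925, 3.8090)
step 3: θ'=2.8090 (R=3.0000) → pose (7.5284, -5.1132, 2.8090)
step 4: θ'=2.0590 (R=2.6667) → pose (9.0129, -6.3829, 2.0590)
step 5: θ'=4.3090 (R=-1.3333) → pose (11.4168, -6.2809, 4.3090)
step 6: θ'=4.1840 (R=-8.0000) → pose (10.9679, -7.1738, 4.1840)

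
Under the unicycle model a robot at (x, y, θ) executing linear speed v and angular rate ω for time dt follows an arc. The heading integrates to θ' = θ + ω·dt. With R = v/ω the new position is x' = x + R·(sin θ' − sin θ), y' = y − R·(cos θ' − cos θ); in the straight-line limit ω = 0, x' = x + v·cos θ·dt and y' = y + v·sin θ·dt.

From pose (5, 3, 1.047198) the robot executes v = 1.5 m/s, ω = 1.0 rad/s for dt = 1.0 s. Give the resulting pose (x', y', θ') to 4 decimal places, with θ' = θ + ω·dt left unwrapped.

θ' = 1.0472 + 1.0·1.0 = 2.0472
R = v/ω = 1.5/1.0 = 1.5000
x' = 5 + 1.5000·(sin 2.0472 − sin 1.0472) = 5.0339
y' = 3 − 1.5000·(cos 2.0472 − cos 1.0472) = 4.4379

(5.0339, 4.4379, 2.0472)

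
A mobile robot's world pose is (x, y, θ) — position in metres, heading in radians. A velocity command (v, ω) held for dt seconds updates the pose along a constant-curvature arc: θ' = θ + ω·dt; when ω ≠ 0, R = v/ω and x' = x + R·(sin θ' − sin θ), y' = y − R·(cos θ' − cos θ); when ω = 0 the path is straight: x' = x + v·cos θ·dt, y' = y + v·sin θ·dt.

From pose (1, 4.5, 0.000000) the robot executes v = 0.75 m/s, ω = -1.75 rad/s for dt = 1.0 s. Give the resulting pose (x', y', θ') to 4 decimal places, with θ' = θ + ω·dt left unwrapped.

(1.4217, 3.9950, -1.7500)

θ' = 0.0000 + -1.75·1.0 = -1.7500
R = v/ω = 0.75/-1.75 = -0.4286
x' = 1 + -0.4286·(sin -1.7500 − sin 0.0000) = 1.4217
y' = 4.5 − -0.4286·(cos -1.7500 − cos 0.0000) = 3.9950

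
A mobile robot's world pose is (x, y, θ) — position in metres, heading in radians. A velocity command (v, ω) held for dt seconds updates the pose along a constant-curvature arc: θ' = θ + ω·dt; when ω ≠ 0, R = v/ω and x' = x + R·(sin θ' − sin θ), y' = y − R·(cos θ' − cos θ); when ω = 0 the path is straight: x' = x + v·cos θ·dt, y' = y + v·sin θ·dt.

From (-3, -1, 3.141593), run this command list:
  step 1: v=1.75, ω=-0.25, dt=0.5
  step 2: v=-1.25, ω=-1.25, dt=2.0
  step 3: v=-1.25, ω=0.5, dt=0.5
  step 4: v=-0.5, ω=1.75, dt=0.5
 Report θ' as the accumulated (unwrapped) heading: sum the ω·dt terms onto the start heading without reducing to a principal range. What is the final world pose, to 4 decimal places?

step 1: θ'=3.0166 (R=-7.0000) → pose (-3.8727, -0.9454, 3.0166)
step 2: θ'=0.5166 (R=1.0000) → pose (-3.5035, -2.8071, 0.5166)
step 3: θ'=0.7666 (R=-2.5000) → pose (-4.0029, -3.1802, 0.7666)
step 4: θ'=1.6416 (R=-0.2857) → pose (-4.0897, -3.4062, 1.6416)

(-4.0897, -3.4062, 1.6416)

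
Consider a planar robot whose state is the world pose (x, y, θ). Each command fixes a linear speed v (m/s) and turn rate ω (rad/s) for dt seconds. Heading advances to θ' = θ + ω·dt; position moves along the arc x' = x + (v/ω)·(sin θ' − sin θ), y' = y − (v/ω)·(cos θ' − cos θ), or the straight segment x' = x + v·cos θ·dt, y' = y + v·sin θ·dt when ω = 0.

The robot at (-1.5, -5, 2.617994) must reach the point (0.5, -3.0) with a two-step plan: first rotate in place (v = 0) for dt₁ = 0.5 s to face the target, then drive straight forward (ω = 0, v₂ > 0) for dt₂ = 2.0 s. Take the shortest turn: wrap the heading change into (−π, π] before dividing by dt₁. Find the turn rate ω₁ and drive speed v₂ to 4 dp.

heading to target = atan2(-3−-5, 0.5−-1.5) = 0.7854
Δθ = wrap(0.7854 − 2.6180) = -1.8326; ω₁ = Δθ/dt₁ = -3.6652
distance = √((0.5−-1.5)² + (-3−-5)²) = 2.8284; v₂ = distance/dt₂ = 1.4142

ω₁ = -3.6652, v₂ = 1.4142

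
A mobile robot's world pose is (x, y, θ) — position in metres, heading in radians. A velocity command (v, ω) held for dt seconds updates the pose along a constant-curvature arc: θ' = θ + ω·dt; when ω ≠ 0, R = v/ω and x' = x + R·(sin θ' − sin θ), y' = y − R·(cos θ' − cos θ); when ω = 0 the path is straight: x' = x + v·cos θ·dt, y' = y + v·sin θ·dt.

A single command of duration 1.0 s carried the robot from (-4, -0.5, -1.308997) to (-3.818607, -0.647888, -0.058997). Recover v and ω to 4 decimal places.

v = 0.2500, ω = 1.2500

Δθ = -0.058997 − -1.308997 = 1.250000
ω = Δθ/dt = 1.250000/1.0 = 1.2500
R = Δx/(sin θ' − sin θ) = 0.2000
v = R·ω = 0.2000·1.2500 = 0.2500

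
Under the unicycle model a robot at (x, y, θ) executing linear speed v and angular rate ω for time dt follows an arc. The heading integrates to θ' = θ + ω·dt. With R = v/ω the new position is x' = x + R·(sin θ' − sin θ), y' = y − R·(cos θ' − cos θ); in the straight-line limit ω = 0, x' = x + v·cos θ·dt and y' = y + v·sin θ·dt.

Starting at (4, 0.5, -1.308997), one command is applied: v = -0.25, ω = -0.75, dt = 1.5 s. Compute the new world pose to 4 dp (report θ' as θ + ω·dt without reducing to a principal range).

(4.1053, 0.8396, -2.4340)

θ' = -1.3090 + -0.75·1.5 = -2.4340
R = v/ω = -0.25/-0.75 = 0.3333
x' = 4 + 0.3333·(sin -2.4340 − sin -1.3090) = 4.1053
y' = 0.5 − 0.3333·(cos -2.4340 − cos -1.3090) = 0.8396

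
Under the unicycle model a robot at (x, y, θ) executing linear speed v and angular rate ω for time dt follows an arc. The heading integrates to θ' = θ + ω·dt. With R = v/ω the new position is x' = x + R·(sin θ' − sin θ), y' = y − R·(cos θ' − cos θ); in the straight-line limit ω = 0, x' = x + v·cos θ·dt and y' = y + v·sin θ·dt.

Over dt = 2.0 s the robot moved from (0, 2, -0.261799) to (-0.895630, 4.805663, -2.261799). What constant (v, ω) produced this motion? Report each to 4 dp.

Δθ = -2.261799 − -0.261799 = -2.000000
ω = Δθ/dt = -2.000000/2.0 = -1.0000
R = −Δy/(cos θ' − cos θ) = 1.7500
v = R·ω = 1.7500·-1.0000 = -1.7500

v = -1.7500, ω = -1.0000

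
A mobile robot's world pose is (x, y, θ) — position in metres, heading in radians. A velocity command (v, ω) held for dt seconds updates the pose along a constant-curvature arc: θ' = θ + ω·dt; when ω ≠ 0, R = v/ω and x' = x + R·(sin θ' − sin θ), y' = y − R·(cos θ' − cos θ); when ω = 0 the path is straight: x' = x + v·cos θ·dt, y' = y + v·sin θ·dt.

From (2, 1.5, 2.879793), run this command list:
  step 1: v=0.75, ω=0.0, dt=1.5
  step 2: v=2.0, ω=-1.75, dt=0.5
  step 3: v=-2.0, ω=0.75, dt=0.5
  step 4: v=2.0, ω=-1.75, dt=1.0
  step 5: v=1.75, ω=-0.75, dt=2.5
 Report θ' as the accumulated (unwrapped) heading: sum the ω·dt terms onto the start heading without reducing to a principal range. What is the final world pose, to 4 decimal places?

(4.4518, 2.2175, -1.2452)

step 1: θ'=2.8798 (straight) → pose (0.9133, 1.7912, 2.8798)
step 2: θ'=2.0048 (R=-1.1429) → pose (0.1722, 2.4145, 2.0048)
step 3: θ'=2.3798 (R=-2.6667) → pose (0.7511, 1.6063, 2.3798)
step 4: θ'=0.6298 (R=-1.1429) → pose (0.8668, 3.3568, 0.6298)
step 5: θ'=-1.2452 (R=-2.3333) → pose (4.4518, 2.2175, -1.2452)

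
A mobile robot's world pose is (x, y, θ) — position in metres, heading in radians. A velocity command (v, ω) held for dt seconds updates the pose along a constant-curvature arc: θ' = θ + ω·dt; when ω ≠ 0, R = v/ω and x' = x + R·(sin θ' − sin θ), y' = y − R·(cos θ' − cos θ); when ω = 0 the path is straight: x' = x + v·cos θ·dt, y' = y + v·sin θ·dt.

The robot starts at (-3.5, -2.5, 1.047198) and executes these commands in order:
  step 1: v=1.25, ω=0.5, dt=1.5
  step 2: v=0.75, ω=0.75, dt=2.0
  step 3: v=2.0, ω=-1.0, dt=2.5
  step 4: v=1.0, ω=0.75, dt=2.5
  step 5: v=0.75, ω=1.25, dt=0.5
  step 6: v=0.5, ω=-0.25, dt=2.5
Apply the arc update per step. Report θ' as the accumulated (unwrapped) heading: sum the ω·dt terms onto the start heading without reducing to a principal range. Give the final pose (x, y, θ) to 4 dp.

step 1: θ'=1.7972 (R=2.5000) → pose (-3.2289, -0.6888, 1.7972)
step 2: θ'=3.2972 (R=1.0000) → pose (-4.3583, 0.0746, 3.2972)
step 3: θ'=0.7972 (R=-2.0000) → pose (-6.0991, 3.4479, 0.7972)
step 4: θ'=2.6722 (R=1.3333) → pose (-6.4498, 5.5686, 2.6722)
step 5: θ'=3.2972 (R=0.6000) → pose (-6.8142, 5.6263, 3.2972)
step 6: θ'=2.6722 (R=-2.0000) → pose (-8.0289, 5.8184, 2.6722)

(-8.0289, 5.8184, 2.6722)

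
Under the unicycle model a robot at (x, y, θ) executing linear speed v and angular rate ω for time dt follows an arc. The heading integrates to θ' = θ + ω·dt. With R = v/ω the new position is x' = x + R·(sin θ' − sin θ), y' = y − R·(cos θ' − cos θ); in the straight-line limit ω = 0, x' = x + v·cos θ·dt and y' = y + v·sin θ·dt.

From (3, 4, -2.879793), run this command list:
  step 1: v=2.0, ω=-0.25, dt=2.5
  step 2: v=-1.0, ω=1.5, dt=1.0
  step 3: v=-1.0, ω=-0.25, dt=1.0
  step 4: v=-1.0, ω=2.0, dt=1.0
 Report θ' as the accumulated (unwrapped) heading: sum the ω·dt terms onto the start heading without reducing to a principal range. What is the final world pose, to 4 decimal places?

step 1: θ'=-3.5048 (R=-8.0000) → pose (-1.9127, 4.2493, -3.5048)
step 2: θ'=-2.0048 (R=-0.6667) → pose (-1.0710, 4.5921, -2.0048)
step 3: θ'=-2.2548 (R=4.0000) → pose (-0.5420, 5.4377, -2.2548)
step 4: θ'=-0.2548 (R=-0.5000) → pose (-0.8035, 6.2375, -0.2548)

(-0.8035, 6.2375, -0.2548)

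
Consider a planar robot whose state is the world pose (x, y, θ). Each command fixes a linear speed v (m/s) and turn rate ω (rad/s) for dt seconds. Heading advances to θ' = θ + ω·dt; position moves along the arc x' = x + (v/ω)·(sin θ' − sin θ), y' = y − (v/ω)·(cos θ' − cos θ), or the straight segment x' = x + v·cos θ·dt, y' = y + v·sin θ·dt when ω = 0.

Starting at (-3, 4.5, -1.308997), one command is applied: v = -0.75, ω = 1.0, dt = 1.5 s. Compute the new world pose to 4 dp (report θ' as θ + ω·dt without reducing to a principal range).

θ' = -1.3090 + 1.0·1.5 = 0.1910
R = v/ω = -0.75/1.0 = -0.7500
x' = -3 + -0.7500·(sin 0.1910 − sin -1.3090) = -3.8668
y' = 4.5 − -0.7500·(cos 0.1910 − cos -1.3090) = 5.0422

(-3.8668, 5.0422, 0.1910)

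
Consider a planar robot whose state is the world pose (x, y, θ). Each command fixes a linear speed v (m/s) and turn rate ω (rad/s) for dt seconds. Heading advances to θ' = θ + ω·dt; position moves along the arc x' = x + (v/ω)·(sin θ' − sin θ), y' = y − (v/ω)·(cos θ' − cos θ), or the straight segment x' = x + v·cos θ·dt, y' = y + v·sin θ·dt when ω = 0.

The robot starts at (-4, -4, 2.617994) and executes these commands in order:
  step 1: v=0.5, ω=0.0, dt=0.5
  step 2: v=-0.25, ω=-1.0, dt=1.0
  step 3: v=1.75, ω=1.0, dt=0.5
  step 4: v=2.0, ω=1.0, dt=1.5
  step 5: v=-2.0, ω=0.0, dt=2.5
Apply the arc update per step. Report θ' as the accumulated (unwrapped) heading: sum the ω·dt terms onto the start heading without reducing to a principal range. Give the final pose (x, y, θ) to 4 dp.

(-2.5272, -0.2221, 3.6180)

step 1: θ'=2.6180 (straight) → pose (-4.2165, -3.8750, 2.6180)
step 2: θ'=1.6180 (R=0.2500) → pose (-4.0918, -4.0797, 1.6180)
step 3: θ'=2.1180 (R=1.7500) → pose (-4.3454, -3.2518, 2.1180)
step 4: θ'=3.6180 (R=2.0000) → pose (-6.9705, -2.5150, 3.6180)
step 5: θ'=3.6180 (straight) → pose (-2.5272, -0.2221, 3.6180)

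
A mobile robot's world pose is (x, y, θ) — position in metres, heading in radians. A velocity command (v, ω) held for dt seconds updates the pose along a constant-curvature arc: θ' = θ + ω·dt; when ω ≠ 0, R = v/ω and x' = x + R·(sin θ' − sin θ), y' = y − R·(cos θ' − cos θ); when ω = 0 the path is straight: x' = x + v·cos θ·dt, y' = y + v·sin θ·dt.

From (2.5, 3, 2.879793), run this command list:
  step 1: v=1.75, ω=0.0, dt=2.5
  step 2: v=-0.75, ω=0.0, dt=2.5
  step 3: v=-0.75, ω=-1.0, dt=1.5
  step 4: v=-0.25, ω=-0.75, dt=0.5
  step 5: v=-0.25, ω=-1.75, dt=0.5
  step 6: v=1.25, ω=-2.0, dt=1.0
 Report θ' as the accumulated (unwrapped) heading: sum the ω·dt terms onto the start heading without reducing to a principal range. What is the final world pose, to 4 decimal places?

(1.1575, 1.7956, -1.8702)

step 1: θ'=2.8798 (straight) → pose (-1.7259, 4.1323, 2.8798)
step 2: θ'=2.8798 (straight) → pose (0.0852, 3.6470, 2.8798)
step 3: θ'=1.3798 (R=0.7500) → pose (0.6274, 2.7802, 1.3798)
step 4: θ'=1.0048 (R=0.3333) → pose (0.5815, 2.6647, 1.0048)
step 5: θ'=0.1298 (R=0.1429) → pose (0.4794, 2.5997, 0.1298)
step 6: θ'=-1.8702 (R=-0.6250) → pose (1.1575, 1.7956, -1.8702)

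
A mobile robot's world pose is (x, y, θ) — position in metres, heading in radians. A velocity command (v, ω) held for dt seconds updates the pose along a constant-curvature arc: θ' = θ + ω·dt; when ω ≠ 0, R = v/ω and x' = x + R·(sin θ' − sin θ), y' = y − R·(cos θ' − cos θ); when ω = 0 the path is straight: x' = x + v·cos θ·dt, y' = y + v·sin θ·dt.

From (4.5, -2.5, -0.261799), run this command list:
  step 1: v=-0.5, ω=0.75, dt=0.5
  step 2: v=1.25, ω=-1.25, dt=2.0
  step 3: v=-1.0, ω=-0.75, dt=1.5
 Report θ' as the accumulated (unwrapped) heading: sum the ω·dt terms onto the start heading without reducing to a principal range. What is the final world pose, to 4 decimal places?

step 1: θ'=0.1132 (R=-0.6667) → pose (4.2521, -2.4816, 0.1132)
step 2: θ'=-2.3868 (R=-1.0000) → pose (5.0502, -4.2036, -2.3868)
step 3: θ'=-3.5118 (R=1.3333) → pose (6.4462, -3.9318, -3.5118)

(6.4462, -3.9318, -3.5118)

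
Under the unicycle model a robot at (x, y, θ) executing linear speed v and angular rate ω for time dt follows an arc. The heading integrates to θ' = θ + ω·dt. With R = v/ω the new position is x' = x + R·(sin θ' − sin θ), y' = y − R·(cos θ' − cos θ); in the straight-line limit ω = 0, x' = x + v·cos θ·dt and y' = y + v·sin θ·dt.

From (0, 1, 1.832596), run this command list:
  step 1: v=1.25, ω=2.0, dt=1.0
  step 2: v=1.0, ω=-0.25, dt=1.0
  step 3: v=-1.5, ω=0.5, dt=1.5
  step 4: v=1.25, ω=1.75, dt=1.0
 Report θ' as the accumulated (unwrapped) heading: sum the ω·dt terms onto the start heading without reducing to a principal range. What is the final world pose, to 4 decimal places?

(0.1829, 1.4210, 6.0826)

step 1: θ'=3.8326 (R=0.6250) → pose (-1.0020, 1.3199, 3.8326)
step 2: θ'=3.5826 (R=-4.0000) → pose (-1.8439, 0.7850, 3.5826)
step 3: θ'=4.3326 (R=-3.0000) → pose (-0.3382, 2.3858, 4.3326)
step 4: θ'=6.0826 (R=0.7143) → pose (0.1829, 1.4210, 6.0826)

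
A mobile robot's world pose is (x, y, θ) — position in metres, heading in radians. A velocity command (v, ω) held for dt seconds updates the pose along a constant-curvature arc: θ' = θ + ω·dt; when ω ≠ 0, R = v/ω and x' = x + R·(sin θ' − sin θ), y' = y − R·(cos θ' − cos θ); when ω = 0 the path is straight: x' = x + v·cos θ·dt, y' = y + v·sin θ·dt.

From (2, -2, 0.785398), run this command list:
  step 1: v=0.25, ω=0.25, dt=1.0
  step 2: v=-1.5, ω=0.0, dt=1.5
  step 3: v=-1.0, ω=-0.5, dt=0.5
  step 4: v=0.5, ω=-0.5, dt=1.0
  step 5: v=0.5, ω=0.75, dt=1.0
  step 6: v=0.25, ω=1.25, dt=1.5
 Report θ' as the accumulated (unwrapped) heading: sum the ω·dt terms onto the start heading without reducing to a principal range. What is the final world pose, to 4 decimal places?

(1.3842, -3.2833, 2.9104)

step 1: θ'=1.0354 (R=1.0000) → pose (2.1530, -1.8031, 1.0354)
step 2: θ'=1.0354 (straight) → pose (1.0050, -3.7382, 1.0354)
step 3: θ'=0.7854 (R=2.0000) → pose (0.6991, -4.1321, 0.7854)
step 4: θ'=0.2854 (R=-1.0000) → pose (1.1247, -3.8796, 0.2854)
step 5: θ'=1.0354 (R=0.6667) → pose (1.5104, -3.5801, 1.0354)
step 6: θ'=2.9104 (R=0.2000) → pose (1.3842, -3.2833, 2.9104)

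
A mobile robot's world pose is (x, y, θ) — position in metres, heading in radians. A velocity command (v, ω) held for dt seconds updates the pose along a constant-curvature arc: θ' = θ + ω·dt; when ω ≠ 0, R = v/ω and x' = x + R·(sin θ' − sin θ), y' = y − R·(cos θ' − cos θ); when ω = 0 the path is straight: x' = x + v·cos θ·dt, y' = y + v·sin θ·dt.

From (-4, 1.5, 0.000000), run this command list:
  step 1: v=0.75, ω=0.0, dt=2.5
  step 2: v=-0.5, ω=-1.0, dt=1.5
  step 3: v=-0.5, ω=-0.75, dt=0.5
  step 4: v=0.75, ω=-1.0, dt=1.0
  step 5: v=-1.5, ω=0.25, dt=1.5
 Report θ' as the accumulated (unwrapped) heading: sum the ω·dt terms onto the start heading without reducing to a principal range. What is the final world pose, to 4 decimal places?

(-1.1026, 2.6938, -2.5000)

step 1: θ'=0.0000 (straight) → pose (-2.1250, 1.5000, 0.0000)
step 2: θ'=-1.5000 (R=0.5000) → pose (-2.6237, 1.9646, -1.5000)
step 3: θ'=-1.8750 (R=0.6667) → pose (-2.5948, 2.2115, -1.8750)
step 4: θ'=-2.8750 (R=-0.7500) → pose (-3.1128, 1.7126, -2.8750)
step 5: θ'=-2.5000 (R=-6.0000) → pose (-1.1026, 2.6938, -2.5000)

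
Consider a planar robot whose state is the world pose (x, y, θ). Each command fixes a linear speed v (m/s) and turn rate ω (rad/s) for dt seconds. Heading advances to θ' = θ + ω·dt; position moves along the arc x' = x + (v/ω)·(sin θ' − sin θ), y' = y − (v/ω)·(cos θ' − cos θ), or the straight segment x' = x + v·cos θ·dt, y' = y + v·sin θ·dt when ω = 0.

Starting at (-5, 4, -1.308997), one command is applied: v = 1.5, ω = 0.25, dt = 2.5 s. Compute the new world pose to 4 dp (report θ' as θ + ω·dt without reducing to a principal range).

θ' = -1.3090 + 0.25·2.5 = -0.6840
R = v/ω = 1.5/0.25 = 6.0000
x' = -5 + 6.0000·(sin -0.6840 − sin -1.3090) = -2.9958
y' = 4 − 6.0000·(cos -0.6840 − cos -1.3090) = 0.9026

(-2.9958, 0.9026, -0.6840)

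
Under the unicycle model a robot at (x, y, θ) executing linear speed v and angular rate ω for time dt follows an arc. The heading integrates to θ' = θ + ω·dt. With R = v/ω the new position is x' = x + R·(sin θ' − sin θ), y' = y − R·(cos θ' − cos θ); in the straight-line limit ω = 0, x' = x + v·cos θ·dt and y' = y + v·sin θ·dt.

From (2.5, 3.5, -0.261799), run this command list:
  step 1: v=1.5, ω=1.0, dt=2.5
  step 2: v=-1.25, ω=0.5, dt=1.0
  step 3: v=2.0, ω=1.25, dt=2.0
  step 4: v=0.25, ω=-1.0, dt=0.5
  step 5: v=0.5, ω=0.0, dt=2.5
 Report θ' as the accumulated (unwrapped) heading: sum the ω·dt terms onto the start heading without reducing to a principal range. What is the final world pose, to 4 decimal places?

step 1: θ'=2.2382 (R=1.5000) → pose (4.0664, 5.8773, 2.2382)
step 2: θ'=2.7382 (R=-2.5000) → pose (5.0486, 5.1254, 2.7382)
step 3: θ'=5.2382 (R=1.6000) → pose (3.0367, 2.8507, 5.2382)
step 4: θ'=4.7382 (R=-0.2500) → pose (3.0704, 2.7317, 4.7382)
step 5: θ'=4.7382 (straight) → pose (3.1026, 1.4821, 4.7382)

(3.1026, 1.4821, 4.7382)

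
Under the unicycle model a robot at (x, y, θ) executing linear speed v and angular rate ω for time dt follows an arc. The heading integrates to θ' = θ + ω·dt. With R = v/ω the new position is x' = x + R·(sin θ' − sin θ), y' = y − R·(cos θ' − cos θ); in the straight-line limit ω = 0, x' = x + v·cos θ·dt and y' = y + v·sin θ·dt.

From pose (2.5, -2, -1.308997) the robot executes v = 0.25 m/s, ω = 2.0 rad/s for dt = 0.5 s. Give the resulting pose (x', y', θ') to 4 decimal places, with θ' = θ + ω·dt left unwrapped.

θ' = -1.3090 + 2.0·0.5 = -0.3090
R = v/ω = 0.25/2.0 = 0.1250
x' = 2.5 + 0.1250·(sin -0.3090 − sin -1.3090) = 2.5827
y' = -2 − 0.1250·(cos -0.3090 − cos -1.3090) = -2.0867

(2.5827, -2.0867, -0.3090)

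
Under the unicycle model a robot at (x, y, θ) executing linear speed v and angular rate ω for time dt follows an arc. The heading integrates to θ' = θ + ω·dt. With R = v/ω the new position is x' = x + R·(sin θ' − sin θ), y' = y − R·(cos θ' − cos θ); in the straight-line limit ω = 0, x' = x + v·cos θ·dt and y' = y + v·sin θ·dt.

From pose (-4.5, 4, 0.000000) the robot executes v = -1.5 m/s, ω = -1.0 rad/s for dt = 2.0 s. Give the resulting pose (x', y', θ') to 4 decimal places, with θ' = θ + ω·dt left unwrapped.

θ' = 0.0000 + -1.0·2.0 = -2.0000
R = v/ω = -1.5/-1.0 = 1.5000
x' = -4.5 + 1.5000·(sin -2.0000 − sin 0.0000) = -5.8639
y' = 4 − 1.5000·(cos -2.0000 − cos 0.0000) = 6.1242

(-5.8639, 6.1242, -2.0000)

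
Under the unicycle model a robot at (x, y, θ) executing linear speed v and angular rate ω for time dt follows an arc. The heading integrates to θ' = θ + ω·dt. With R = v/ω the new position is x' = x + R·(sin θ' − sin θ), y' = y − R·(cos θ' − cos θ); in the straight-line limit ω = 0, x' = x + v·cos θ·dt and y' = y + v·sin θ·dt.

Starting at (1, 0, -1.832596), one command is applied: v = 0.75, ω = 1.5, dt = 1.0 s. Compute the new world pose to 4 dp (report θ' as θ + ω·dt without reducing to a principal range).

θ' = -1.8326 + 1.5·1.0 = -0.3326
R = v/ω = 0.75/1.5 = 0.5000
x' = 1 + 0.5000·(sin -0.3326 − sin -1.8326) = 1.3197
y' = 0 − 0.5000·(cos -0.3326 − cos -1.8326) = -0.6020

(1.3197, -0.6020, -0.3326)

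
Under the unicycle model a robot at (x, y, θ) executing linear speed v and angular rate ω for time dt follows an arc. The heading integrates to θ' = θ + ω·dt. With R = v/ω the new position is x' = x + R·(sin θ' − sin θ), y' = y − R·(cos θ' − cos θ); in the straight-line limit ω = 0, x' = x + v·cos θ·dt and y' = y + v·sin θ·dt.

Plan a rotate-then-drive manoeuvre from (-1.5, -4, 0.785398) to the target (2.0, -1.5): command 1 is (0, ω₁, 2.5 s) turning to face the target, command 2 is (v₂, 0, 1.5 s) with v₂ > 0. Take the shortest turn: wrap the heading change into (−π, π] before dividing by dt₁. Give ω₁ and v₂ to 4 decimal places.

ω₁ = -0.0661, v₂ = 2.8674

heading to target = atan2(-1.5−-4, 2−-1.5) = 0.6202
Δθ = wrap(0.6202 − 0.7854) = -0.1651; ω₁ = Δθ/dt₁ = -0.0661
distance = √((2−-1.5)² + (-1.5−-4)²) = 4.3012; v₂ = distance/dt₂ = 2.8674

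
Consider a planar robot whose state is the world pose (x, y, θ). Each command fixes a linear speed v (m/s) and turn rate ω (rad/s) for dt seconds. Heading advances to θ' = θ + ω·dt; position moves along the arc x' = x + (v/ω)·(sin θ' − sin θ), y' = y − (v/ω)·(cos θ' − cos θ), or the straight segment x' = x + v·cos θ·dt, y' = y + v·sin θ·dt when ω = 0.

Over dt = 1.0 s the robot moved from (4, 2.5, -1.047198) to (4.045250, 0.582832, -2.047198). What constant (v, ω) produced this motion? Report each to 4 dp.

Δθ = -2.047198 − -1.047198 = -1.000000
ω = Δθ/dt = -1.000000/1.0 = -1.0000
R = −Δy/(cos θ' − cos θ) = -2.0000
v = R·ω = -2.0000·-1.0000 = 2.0000

v = 2.0000, ω = -1.0000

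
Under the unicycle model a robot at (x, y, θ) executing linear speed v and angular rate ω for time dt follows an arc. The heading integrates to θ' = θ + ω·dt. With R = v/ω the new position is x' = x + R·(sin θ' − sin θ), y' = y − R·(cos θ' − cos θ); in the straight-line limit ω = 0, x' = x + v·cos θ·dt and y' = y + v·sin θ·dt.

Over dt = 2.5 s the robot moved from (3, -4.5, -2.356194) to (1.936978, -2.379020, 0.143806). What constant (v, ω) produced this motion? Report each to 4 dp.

Δθ = 0.143806 − -2.356194 = 2.500000
ω = Δθ/dt = 2.500000/2.5 = 1.0000
R = −Δy/(cos θ' − cos θ) = -1.2500
v = R·ω = -1.2500·1.0000 = -1.2500

v = -1.2500, ω = 1.0000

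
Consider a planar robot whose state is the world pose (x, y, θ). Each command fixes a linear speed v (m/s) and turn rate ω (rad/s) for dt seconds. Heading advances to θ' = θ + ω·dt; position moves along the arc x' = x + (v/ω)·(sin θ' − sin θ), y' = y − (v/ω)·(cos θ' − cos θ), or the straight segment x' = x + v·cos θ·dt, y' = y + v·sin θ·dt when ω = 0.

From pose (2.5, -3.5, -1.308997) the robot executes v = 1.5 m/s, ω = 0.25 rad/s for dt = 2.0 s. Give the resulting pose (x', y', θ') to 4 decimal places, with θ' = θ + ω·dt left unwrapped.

(3.9540, -6.0884, -0.8090)

θ' = -1.3090 + 0.25·2.0 = -0.8090
R = v/ω = 1.5/0.25 = 6.0000
x' = 2.5 + 6.0000·(sin -0.8090 − sin -1.3090) = 3.9540
y' = -3.5 − 6.0000·(cos -0.8090 − cos -1.3090) = -6.0884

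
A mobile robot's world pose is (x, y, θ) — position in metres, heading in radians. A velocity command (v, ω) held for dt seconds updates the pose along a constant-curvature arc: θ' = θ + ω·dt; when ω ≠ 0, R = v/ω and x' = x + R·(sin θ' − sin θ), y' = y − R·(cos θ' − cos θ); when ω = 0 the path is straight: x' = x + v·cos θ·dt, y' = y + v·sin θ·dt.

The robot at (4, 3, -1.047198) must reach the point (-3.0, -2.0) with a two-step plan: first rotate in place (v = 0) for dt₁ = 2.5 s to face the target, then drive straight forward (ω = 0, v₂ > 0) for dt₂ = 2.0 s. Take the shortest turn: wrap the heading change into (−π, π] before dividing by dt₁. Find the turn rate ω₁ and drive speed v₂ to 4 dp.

ω₁ = -0.5897, v₂ = 4.3012

heading to target = atan2(-2−3, -3−4) = -2.5213
Δθ = wrap(-2.5213 − -1.0472) = -1.4741; ω₁ = Δθ/dt₁ = -0.5897
distance = √((-3−4)² + (-2−3)²) = 8.6023; v₂ = distance/dt₂ = 4.3012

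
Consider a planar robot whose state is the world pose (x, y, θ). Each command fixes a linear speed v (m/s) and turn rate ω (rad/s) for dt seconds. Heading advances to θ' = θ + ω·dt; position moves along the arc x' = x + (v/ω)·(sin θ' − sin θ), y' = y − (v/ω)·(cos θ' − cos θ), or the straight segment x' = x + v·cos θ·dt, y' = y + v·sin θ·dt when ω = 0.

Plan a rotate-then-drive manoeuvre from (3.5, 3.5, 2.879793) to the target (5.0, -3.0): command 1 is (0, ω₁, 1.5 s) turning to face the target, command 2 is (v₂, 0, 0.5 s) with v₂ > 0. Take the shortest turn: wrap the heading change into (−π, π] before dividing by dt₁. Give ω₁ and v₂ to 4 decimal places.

ω₁ = 1.3729, v₂ = 13.3417

heading to target = atan2(-3−3.5, 5−3.5) = -1.3440
Δθ = wrap(-1.3440 − 2.8798) = 2.0594; ω₁ = Δθ/dt₁ = 1.3729
distance = √((5−3.5)² + (-3−3.5)²) = 6.6708; v₂ = distance/dt₂ = 13.3417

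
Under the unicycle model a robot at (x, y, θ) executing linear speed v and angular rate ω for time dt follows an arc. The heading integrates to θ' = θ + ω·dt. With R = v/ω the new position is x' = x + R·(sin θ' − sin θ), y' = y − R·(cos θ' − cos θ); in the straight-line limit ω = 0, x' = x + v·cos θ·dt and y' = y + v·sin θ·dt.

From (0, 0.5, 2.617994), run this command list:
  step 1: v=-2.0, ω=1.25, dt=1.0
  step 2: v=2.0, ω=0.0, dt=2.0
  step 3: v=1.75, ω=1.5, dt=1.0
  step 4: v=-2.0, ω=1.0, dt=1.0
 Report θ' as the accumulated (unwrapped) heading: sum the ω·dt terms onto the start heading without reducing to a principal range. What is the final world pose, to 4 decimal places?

step 1: θ'=3.8680 (R=-1.6000) → pose (1.8627, 0.6895, 3.8680)
step 2: θ'=3.8680 (straight) → pose (-1.1276, -1.9672, 3.8680)
step 3: θ'=5.3680 (R=1.1667) → pose (-1.2775, -3.5506, 5.3680)
step 4: θ'=6.3680 (R=-2.0000) → pose (-3.0323, -2.7771, 6.3680)

(-3.0323, -2.7771, 6.3680)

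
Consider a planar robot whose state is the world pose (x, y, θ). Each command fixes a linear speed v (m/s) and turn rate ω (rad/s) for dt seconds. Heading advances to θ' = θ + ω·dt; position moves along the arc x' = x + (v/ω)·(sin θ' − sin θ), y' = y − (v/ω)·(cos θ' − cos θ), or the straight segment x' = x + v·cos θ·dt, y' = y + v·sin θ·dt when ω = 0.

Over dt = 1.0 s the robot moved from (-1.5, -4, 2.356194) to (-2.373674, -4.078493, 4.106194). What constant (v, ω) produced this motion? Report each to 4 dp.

Δθ = 4.106194 − 2.356194 = 1.750000
ω = Δθ/dt = 1.750000/1.0 = 1.7500
R = Δx/(sin θ' − sin θ) = 0.5714
v = R·ω = 0.5714·1.7500 = 1.0000

v = 1.0000, ω = 1.7500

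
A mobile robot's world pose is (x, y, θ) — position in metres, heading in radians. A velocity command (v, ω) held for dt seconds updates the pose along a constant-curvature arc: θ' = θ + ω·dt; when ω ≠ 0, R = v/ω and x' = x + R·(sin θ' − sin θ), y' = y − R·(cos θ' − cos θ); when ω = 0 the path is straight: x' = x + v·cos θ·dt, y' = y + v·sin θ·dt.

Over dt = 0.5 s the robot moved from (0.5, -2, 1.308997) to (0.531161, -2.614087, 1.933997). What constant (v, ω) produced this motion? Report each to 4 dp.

Δθ = 1.933997 − 1.308997 = 0.625000
ω = Δθ/dt = 0.625000/0.5 = 1.2500
R = −Δy/(cos θ' − cos θ) = -1.0000
v = R·ω = -1.0000·1.2500 = -1.2500

v = -1.2500, ω = 1.2500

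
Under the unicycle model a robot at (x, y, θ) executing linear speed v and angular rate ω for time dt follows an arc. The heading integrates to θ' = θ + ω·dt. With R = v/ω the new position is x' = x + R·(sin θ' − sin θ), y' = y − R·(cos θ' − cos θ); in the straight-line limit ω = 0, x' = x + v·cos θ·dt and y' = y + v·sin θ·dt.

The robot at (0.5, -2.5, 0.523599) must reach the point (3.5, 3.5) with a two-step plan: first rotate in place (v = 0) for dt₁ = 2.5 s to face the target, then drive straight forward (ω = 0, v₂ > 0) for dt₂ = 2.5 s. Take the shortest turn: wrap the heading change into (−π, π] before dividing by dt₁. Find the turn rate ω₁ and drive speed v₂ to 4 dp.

heading to target = atan2(3.5−-2.5, 3.5−0.5) = 1.1071
Δθ = wrap(1.1071 − 0.5236) = 0.5835; ω₁ = Δθ/dt₁ = 0.2334
distance = √((3.5−0.5)² + (3.5−-2.5)²) = 6.7082; v₂ = distance/dt₂ = 2.6833

ω₁ = 0.2334, v₂ = 2.6833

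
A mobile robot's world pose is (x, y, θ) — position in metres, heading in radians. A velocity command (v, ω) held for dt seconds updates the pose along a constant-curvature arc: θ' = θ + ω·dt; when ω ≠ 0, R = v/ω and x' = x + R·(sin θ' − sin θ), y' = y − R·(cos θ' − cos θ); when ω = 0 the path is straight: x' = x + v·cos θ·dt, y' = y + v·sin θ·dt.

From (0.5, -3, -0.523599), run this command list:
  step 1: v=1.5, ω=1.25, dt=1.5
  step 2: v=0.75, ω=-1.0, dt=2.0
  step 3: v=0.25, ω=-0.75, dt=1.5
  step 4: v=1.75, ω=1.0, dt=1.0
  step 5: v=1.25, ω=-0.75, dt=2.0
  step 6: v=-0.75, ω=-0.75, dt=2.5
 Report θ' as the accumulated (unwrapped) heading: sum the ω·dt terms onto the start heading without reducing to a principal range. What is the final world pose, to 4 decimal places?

step 1: θ'=1.3514 (R=1.2000) → pose (2.2712, -2.2219, 1.3514)
step 2: θ'=-0.6486 (R=-0.7500) → pose (3.4563, -1.7875, -0.6486)
step 3: θ'=-1.7736 (R=-0.3333) → pose (3.5815, -2.1203, -1.7736)
step 4: θ'=-0.7736 (R=1.7500) → pose (4.0728, -3.7247, -0.7736)
step 5: θ'=-2.2736 (R=-1.6667) → pose (4.1800, -5.9943, -2.2736)
step 6: θ'=-4.1486 (R=1.0000) → pose (5.7883, -6.1062, -4.1486)

(5.7883, -6.1062, -4.1486)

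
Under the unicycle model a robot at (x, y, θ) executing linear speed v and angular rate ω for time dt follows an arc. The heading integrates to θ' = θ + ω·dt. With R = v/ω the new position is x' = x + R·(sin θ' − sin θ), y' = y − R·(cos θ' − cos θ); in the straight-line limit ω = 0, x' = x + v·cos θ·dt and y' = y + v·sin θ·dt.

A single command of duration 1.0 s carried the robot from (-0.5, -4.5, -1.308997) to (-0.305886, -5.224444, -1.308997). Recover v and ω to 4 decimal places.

Δθ = -1.308997 − -1.308997 = 0.000000
ω = Δθ/dt = 0.000000/1.0 = 0.0000
ω = 0 → v = (Δx·cos θ + Δy·sin θ)/dt = 0.7500

v = 0.7500, ω = 0.0000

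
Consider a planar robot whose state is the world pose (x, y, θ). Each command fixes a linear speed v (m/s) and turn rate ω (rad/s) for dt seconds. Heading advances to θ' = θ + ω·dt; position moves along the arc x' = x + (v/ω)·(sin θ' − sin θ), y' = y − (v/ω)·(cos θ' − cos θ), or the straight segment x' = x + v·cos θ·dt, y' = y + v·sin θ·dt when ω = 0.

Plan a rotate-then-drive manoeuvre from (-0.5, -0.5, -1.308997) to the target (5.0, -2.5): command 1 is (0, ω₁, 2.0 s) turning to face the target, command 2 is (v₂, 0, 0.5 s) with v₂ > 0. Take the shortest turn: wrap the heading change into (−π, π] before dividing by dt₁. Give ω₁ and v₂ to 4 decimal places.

heading to target = atan2(-2.5−-0.5, 5−-0.5) = -0.3488
Δθ = wrap(-0.3488 − -1.3090) = 0.9602; ω₁ = Δθ/dt₁ = 0.4801
distance = √((5−-0.5)² + (-2.5−-0.5)²) = 5.8523; v₂ = distance/dt₂ = 11.7047

ω₁ = 0.4801, v₂ = 11.7047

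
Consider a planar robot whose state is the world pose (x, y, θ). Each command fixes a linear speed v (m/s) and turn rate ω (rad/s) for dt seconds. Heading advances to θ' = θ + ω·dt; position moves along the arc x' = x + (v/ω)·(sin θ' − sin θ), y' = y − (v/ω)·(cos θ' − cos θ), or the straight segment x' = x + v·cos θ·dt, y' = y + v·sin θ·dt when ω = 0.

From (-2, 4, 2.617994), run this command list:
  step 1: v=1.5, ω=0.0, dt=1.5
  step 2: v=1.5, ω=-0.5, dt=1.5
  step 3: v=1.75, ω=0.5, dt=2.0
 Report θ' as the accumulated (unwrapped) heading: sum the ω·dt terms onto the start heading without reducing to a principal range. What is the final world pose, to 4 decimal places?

(-7.7179, 9.1894, 2.8680)

step 1: θ'=2.6180 (straight) → pose (-3.9486, 5.1250, 2.6180)
step 2: θ'=1.8680 (R=-3.0000) → pose (-5.3170, 6.8446, 1.8680)
step 3: θ'=2.8680 (R=3.5000) → pose (-7.7179, 9.1894, 2.8680)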